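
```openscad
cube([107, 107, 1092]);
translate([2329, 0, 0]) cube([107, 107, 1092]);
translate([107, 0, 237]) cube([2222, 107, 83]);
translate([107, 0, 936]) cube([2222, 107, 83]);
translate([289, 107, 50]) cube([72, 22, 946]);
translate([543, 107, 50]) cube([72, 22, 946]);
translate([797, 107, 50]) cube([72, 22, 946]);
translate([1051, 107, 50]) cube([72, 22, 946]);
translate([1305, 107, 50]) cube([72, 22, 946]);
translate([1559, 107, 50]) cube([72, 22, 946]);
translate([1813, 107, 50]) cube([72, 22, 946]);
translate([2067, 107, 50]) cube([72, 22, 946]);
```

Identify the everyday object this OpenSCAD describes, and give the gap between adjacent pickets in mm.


A fence section. The picket gap is 182 mm.

Two posts, two rails, 8 pickets — a fence section. Span 2222 mm holds 8 pickets of 72 mm with 9 equal gaps: ⌊(2222 − 8·72) / 9⌋ = 182 mm.


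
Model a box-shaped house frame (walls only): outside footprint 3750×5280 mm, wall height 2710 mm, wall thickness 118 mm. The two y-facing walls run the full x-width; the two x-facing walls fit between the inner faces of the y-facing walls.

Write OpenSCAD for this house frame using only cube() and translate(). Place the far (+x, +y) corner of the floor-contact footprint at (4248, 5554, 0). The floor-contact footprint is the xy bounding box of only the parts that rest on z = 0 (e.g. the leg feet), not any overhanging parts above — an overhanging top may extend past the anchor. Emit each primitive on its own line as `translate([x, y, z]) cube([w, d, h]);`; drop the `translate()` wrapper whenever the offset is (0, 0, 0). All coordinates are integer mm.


translate([498, 274, 0]) cube([3750, 118, 2710]);
translate([498, 5436, 0]) cube([3750, 118, 2710]);
translate([498, 392, 0]) cube([118, 5044, 2710]);
translate([4130, 392, 0]) cube([118, 5044, 2710]);


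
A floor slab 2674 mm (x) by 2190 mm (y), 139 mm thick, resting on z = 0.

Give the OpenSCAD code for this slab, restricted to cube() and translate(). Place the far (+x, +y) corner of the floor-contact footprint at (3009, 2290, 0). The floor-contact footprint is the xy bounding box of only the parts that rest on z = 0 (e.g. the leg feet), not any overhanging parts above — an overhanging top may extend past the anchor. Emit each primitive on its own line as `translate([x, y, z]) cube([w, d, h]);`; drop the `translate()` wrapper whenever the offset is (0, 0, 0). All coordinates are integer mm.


translate([335, 100, 0]) cube([2674, 2190, 139]);


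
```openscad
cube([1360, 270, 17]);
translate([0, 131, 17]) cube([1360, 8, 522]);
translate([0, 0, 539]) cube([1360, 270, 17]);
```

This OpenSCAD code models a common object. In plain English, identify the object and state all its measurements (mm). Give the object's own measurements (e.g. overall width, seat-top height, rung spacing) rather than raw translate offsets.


An I-beam lying along x, 1360 mm long. Overall section height 556 mm. Two flanges 270 mm wide (y) and 17 mm thick, one on the floor and one at the top; a web 8 mm thick runs between them, centred on the flange width.


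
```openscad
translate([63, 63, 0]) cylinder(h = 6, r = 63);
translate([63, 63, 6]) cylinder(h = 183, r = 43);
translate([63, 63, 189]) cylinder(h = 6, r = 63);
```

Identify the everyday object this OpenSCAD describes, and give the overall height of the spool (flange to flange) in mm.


A spool. The overall height is 195 mm.

Three coaxial cylinders, large–small–large — a spool. Two 6 mm flanges and a 183 mm core give 6 + 183 + 6 = 195 mm.


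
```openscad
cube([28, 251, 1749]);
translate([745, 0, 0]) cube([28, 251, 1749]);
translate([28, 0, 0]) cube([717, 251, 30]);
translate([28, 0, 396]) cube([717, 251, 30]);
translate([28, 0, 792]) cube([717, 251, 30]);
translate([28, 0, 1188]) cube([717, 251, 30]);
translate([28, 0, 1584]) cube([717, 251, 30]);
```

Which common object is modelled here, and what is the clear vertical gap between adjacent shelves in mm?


A bookshelf. The clear shelf gap is 366 mm.

Two tall side panels with 5 horizontal boards between them — a bookshelf. The first two shelf undersides are at z = 0 and z = 396; with shelf thickness 30, the clear gap is 396 − 0 − 30 = 366 mm.


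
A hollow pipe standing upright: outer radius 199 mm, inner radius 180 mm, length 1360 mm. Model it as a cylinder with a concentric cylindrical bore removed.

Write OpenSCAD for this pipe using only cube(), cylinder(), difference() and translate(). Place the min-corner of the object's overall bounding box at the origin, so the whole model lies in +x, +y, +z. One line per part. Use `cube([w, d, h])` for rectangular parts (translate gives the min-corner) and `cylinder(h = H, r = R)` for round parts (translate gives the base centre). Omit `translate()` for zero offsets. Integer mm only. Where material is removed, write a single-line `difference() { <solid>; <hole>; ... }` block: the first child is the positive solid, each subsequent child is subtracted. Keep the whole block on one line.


difference() { translate([199, 199, 0]) cylinder(h = 1360, r = 199); translate([199, 199, 0]) cylinder(h = 1360, r = 180); }


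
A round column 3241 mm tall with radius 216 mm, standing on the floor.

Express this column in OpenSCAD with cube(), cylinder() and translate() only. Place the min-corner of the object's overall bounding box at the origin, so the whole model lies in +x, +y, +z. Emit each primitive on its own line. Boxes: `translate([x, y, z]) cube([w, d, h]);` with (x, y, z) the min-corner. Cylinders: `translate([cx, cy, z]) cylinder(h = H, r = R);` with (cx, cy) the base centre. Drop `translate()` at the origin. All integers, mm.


translate([216, 216, 0]) cylinder(h = 3241, r = 216);


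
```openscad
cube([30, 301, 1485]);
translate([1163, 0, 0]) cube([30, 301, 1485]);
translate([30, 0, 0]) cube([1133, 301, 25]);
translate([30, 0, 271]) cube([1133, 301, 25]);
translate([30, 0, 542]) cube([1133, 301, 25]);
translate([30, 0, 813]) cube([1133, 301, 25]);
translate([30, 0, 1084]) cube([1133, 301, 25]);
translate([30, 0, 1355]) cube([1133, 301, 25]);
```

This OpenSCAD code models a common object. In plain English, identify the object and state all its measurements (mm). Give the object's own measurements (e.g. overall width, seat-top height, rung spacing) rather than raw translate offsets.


An open bookshelf. Two side panels, each 30 mm thick, 301 mm deep and 1485 mm tall, stand 1193 mm apart (outside-to-outside). Between them sit 6 shelves, each 25 mm thick and 301 mm deep, spanning the full gap between the sides. The bottom shelf rests on the floor (its underside at z = 0) and the clear gap between one shelf's top and the next shelf's underside is 246 mm.


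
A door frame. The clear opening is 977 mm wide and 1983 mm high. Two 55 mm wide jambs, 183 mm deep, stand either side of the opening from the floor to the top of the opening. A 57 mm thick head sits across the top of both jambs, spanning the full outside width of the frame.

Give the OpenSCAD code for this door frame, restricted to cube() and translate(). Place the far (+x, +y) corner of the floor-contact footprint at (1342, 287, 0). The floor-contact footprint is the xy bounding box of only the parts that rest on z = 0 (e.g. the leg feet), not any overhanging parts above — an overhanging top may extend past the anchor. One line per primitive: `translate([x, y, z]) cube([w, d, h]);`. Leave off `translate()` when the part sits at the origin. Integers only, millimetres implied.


translate([255, 104, 0]) cube([55, 183, 1983]);
translate([1287, 104, 0]) cube([55, 183, 1983]);
translate([255, 104, 1983]) cube([1087, 183, 57]);


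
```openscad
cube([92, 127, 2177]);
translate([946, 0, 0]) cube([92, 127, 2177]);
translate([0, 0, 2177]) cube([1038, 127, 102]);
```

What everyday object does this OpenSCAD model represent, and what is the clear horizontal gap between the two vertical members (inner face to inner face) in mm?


A door frame. The clear opening width is 854 mm.

Two 2177 mm tall posts with a header on top — a door frame. The left jamb is 92 mm wide at x = 0; the right jamb starts at x = 946. The clear opening is 946 − 92 = 854 mm.


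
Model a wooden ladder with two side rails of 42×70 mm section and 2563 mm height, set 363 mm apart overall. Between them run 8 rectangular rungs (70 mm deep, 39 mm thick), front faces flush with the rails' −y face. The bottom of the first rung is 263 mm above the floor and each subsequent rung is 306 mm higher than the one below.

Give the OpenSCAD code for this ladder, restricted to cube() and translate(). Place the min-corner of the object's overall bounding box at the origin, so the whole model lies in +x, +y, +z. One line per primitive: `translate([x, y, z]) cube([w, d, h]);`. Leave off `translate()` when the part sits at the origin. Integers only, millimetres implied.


cube([42, 70, 2563]);
translate([321, 0, 0]) cube([42, 70, 2563]);
translate([42, 0, 263]) cube([279, 70, 39]);
translate([42, 0, 569]) cube([279, 70, 39]);
translate([42, 0, 875]) cube([279, 70, 39]);
translate([42, 0, 1181]) cube([279, 70, 39]);
translate([42, 0, 1487]) cube([279, 70, 39]);
translate([42, 0, 1793]) cube([279, 70, 39]);
translate([42, 0, 2099]) cube([279, 70, 39]);
translate([42, 0, 2405]) cube([279, 70, 39]);


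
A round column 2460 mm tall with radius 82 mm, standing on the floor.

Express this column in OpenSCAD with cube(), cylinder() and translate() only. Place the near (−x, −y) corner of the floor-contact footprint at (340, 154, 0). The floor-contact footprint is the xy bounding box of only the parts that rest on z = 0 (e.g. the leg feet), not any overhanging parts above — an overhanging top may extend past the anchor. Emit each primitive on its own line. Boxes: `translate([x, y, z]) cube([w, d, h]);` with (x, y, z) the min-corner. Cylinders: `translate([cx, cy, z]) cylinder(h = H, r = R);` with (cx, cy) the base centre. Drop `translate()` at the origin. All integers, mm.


translate([422, 236, 0]) cylinder(h = 2460, r = 82);


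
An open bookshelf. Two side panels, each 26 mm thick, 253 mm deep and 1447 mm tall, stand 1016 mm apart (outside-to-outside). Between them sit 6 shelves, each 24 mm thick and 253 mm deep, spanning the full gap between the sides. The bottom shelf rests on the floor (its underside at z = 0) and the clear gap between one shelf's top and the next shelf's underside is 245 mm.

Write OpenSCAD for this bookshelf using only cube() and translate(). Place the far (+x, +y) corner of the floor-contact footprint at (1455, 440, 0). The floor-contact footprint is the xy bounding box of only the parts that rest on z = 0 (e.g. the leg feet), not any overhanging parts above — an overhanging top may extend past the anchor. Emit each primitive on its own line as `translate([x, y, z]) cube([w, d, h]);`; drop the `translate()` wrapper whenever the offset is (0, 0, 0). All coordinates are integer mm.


translate([439, 187, 0]) cube([26, 253, 1447]);
translate([1429, 187, 0]) cube([26, 253, 1447]);
translate([465, 187, 0]) cube([964, 253, 24]);
translate([465, 187, 269]) cube([964, 253, 24]);
translate([465, 187, 538]) cube([964, 253, 24]);
translate([465, 187, 807]) cube([964, 253, 24]);
translate([465, 187, 1076]) cube([964, 253, 24]);
translate([465, 187, 1345]) cube([964, 253, 24]);


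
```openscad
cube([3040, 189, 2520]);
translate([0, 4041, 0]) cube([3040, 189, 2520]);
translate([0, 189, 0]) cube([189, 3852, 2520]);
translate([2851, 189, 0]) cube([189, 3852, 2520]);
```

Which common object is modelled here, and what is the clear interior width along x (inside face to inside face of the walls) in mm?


A house (or room) frame. The interior width is 2662 mm.

Four 2520 mm walls enclosing a rectangle with no floor or roof — a room or house frame. Outside width is 3040 mm and wall thickness is 189 mm, so the interior width is 3040 − 2 × 189 = 2662 mm.


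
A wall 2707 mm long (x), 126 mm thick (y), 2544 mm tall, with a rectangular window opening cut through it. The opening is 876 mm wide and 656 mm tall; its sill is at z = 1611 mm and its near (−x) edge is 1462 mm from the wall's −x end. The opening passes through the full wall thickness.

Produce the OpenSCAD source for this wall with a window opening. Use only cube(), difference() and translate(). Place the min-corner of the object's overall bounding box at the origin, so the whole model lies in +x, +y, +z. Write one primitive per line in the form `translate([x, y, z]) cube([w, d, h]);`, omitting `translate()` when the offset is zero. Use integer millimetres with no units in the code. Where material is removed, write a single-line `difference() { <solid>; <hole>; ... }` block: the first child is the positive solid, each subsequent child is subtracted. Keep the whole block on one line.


difference() { cube([2707, 126, 2544]); translate([1462, 0, 1611]) cube([876, 126, 656]); }


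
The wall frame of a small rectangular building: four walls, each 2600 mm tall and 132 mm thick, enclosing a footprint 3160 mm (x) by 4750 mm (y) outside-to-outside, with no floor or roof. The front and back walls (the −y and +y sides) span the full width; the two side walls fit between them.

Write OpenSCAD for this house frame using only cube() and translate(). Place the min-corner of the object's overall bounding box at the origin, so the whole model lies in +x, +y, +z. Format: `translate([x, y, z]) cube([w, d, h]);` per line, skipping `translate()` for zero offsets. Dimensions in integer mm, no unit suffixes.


cube([3160, 132, 2600]);
translate([0, 4618, 0]) cube([3160, 132, 2600]);
translate([0, 132, 0]) cube([132, 4486, 2600]);
translate([3028, 132, 0]) cube([132, 4486, 2600]);


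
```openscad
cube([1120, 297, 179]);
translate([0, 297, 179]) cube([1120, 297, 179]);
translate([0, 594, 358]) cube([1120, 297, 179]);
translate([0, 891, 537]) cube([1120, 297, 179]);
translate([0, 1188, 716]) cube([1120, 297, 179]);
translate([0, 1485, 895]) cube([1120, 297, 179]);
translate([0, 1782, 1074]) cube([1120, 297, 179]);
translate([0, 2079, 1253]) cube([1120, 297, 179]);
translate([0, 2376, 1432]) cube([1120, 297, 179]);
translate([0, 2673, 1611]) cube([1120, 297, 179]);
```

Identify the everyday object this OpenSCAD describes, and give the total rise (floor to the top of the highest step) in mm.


A staircase. The total rise is 1790 mm.

10 identical blocks, each offset up and back from the previous — a staircase. Each step is 179 mm tall and there are 10 of them, so the total rise is 10 × 179 = 1790 mm.


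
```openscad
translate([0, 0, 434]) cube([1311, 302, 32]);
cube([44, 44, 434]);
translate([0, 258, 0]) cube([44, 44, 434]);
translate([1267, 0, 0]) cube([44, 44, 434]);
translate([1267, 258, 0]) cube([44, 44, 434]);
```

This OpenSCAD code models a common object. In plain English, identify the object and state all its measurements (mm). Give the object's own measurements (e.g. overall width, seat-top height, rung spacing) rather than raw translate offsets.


A bench: a 1311×302 mm seat slab, 32 mm thick, top at z = 466 mm, on four 44×44 mm square legs flush with the seat corners and standing on z = 0.


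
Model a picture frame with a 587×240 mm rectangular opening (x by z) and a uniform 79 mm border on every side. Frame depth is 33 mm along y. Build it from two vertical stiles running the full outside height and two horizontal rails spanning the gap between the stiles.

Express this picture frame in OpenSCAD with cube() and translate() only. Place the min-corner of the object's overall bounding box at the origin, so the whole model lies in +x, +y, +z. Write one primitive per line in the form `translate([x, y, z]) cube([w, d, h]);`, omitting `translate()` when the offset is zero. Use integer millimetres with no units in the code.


cube([79, 33, 398]);
translate([666, 0, 0]) cube([79, 33, 398]);
translate([79, 0, 0]) cube([587, 33, 79]);
translate([79, 0, 319]) cube([587, 33, 79]);


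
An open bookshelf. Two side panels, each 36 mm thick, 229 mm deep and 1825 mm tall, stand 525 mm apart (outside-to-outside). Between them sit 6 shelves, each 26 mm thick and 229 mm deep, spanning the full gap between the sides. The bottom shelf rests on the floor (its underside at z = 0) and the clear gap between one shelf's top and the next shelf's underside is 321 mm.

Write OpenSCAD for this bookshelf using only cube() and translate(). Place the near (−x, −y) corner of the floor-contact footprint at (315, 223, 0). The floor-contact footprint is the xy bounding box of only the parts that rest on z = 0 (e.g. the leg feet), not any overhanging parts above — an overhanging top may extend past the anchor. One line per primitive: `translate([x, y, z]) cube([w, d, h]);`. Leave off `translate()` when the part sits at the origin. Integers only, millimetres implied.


translate([315, 223, 0]) cube([36, 229, 1825]);
translate([804, 223, 0]) cube([36, 229, 1825]);
translate([351, 223, 0]) cube([453, 229, 26]);
translate([351, 223, 347]) cube([453, 229, 26]);
translate([351, 223, 694]) cube([453, 229, 26]);
translate([351, 223, 1041]) cube([453, 229, 26]);
translate([351, 223, 1388]) cube([453, 229, 26]);
translate([351, 223, 1735]) cube([453, 229, 26]);


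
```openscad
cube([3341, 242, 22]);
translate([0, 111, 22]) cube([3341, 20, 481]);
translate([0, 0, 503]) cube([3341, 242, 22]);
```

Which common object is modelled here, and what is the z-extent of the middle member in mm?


An I-beam. The web height is 481 mm.

Two wide flanges with a thin centred web — an I-beam. Overall 525 mm minus two 22 mm flanges gives a web of 525 − 2·22 = 481 mm.


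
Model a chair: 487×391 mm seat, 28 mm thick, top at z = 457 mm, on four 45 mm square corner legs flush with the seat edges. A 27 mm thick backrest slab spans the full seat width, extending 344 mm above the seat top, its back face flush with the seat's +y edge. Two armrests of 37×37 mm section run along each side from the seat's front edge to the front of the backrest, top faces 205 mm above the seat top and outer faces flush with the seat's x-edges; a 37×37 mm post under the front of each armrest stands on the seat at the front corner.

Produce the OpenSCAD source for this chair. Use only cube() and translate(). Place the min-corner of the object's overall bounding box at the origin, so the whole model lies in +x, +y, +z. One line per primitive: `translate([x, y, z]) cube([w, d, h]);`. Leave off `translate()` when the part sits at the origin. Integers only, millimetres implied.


translate([0, 0, 429]) cube([487, 391, 28]);
cube([45, 45, 429]);
translate([442, 0, 0]) cube([45, 45, 429]);
translate([0, 346, 0]) cube([45, 45, 429]);
translate([442, 346, 0]) cube([45, 45, 429]);
translate([0, 364, 457]) cube([487, 27, 344]);
translate([0, 0, 625]) cube([37, 364, 37]);
translate([450, 0, 625]) cube([37, 364, 37]);
translate([0, 0, 457]) cube([37, 37, 168]);
translate([450, 0, 457]) cube([37, 37, 168]);


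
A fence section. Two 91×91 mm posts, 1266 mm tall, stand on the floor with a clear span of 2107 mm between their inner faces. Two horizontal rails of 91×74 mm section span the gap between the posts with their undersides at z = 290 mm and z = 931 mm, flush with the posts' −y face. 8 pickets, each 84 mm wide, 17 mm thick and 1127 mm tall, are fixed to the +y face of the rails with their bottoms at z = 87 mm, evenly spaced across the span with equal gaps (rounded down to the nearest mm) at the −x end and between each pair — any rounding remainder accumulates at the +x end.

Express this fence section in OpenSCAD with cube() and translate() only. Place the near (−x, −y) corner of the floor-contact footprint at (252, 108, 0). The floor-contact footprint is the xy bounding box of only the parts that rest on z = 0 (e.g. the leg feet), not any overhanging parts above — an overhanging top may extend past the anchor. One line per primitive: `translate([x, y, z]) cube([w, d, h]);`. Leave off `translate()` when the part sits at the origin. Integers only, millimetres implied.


translate([252, 108, 0]) cube([91, 91, 1266]);
translate([2450, 108, 0]) cube([91, 91, 1266]);
translate([343, 108, 290]) cube([2107, 91, 74]);
translate([343, 108, 931]) cube([2107, 91, 74]);
translate([502, 199, 87]) cube([84, 17, 1127]);
translate([745, 199, 87]) cube([84, 17, 1127]);
translate([988, 199, 87]) cube([84, 17, 1127]);
translate([1231, 199, 87]) cube([84, 17, 1127]);
translate([1474, 199, 87]) cube([84, 17, 1127]);
translate([1717, 199, 87]) cube([84, 17, 1127]);
translate([1960, 199, 87]) cube([84, 17, 1127]);
translate([2203, 199, 87]) cube([84, 17, 1127]);


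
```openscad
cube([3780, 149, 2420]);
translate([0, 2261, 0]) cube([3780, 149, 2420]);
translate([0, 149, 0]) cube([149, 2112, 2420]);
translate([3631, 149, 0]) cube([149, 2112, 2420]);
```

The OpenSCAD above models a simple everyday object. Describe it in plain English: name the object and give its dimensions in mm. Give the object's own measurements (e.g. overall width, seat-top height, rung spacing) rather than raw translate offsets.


The wall frame of a small rectangular building: four walls, each 2420 mm tall and 149 mm thick, enclosing a footprint 3780 mm (x) by 2410 mm (y) outside-to-outside, with no floor or roof. The front and back walls (the −y and +y sides) span the full width; the two side walls fit between them.


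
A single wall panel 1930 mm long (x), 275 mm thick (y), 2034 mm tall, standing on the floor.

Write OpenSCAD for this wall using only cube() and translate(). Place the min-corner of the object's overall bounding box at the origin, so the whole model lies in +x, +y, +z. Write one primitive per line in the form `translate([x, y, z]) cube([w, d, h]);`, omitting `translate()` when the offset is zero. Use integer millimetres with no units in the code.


cube([1930, 275, 2034]);


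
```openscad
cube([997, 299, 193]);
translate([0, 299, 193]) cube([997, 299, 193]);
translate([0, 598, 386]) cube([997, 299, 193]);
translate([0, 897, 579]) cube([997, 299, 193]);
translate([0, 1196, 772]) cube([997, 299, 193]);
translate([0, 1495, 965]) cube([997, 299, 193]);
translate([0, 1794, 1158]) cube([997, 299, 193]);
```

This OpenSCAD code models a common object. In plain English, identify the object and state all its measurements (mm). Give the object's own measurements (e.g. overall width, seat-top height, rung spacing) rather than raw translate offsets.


A straight staircase of 7 solid steps. Each step is 997 mm wide (x), 299 mm deep (y, the going) and 193 mm tall (the rise). The first step rests on the floor; each subsequent step sits one going further in +y and one rise higher in +z, directly behind and above the previous step with no overlap.


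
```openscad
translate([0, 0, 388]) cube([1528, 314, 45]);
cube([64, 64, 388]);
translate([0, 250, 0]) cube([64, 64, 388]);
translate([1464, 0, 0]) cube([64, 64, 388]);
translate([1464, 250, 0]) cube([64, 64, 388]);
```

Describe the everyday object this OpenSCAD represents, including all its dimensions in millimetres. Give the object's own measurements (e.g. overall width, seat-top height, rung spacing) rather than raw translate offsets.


A bench: a 1528×314 mm seat slab, 45 mm thick, top at z = 433 mm, on four 64×64 mm square legs flush with the seat corners and standing on z = 0.


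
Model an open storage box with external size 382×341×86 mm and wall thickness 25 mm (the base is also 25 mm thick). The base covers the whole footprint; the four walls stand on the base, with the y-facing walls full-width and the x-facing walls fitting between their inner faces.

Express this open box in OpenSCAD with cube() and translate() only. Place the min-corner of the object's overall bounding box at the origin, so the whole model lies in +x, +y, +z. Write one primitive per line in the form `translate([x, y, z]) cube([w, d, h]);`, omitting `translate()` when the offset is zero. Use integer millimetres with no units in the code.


cube([382, 341, 25]);
translate([0, 0, 25]) cube([382, 25, 61]);
translate([0, 316, 25]) cube([382, 25, 61]);
translate([0, 25, 25]) cube([25, 291, 61]);
translate([357, 25, 25]) cube([25, 291, 61]);


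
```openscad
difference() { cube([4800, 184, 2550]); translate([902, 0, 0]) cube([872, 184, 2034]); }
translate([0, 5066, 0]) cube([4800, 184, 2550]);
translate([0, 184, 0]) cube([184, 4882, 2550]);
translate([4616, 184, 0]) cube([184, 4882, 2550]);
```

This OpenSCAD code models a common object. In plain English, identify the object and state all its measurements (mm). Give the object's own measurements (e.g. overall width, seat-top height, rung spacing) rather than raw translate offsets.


A single room: four walls, each 2550 mm tall and 184 mm thick, enclosing an outside footprint 4800×5250 mm (x × y), no floor or roof. The front and back walls (−y and +y sides) run the full x-width; the side walls fit between their inner faces. A door opening 872 mm wide and 2034 mm tall is cut through the front wall from the floor up, its −x edge 902 mm from the wall's −x end.


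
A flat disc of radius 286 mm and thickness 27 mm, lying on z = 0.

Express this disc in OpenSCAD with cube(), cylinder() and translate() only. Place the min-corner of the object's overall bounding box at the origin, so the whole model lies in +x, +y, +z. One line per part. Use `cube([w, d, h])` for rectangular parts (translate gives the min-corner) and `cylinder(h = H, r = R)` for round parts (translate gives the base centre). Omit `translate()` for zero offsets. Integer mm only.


translate([286, 286, 0]) cylinder(h = 27, r = 286);


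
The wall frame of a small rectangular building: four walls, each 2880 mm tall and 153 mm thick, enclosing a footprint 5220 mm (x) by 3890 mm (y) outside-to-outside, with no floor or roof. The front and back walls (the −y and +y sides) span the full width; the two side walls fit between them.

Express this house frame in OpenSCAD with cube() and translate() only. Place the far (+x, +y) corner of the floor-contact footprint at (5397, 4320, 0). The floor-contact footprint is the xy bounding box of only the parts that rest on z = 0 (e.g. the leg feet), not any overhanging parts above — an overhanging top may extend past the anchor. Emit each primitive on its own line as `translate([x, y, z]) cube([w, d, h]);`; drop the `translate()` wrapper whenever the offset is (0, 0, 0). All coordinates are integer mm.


translate([177, 430, 0]) cube([5220, 153, 2880]);
translate([177, 4167, 0]) cube([5220, 153, 2880]);
translate([177, 583, 0]) cube([153, 3584, 2880]);
translate([5244, 583, 0]) cube([153, 3584, 2880]);


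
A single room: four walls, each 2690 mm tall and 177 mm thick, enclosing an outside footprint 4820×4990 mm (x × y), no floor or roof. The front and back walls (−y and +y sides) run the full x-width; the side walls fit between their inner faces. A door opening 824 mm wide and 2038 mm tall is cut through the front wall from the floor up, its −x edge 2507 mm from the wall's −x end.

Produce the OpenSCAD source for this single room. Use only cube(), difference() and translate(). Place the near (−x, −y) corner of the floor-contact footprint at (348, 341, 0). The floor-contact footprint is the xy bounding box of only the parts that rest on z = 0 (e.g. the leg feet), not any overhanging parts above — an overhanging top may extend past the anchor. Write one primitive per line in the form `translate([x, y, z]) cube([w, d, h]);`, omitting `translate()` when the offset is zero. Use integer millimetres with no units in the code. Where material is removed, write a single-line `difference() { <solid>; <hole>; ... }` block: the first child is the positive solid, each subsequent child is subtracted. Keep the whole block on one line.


difference() { translate([348, 341, 0]) cube([4820, 177, 2690]); translate([2855, 341, 0]) cube([824, 177, 2038]); }
translate([348, 5154, 0]) cube([4820, 177, 2690]);
translate([348, 518, 0]) cube([177, 4636, 2690]);
translate([4991, 518, 0]) cube([177, 4636, 2690]);


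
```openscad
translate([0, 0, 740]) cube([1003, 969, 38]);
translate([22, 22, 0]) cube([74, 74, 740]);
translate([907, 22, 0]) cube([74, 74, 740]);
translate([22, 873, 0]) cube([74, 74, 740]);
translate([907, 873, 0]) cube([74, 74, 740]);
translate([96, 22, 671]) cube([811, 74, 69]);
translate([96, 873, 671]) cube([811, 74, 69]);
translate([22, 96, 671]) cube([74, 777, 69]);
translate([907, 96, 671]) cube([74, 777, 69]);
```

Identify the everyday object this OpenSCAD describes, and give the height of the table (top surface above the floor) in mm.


A table. The table height is 778 mm.

A 1003×969×38 slab sits at z = 740 on four 74 mm square posts — a table. The top surface is at 740 + 38 = 778 mm.


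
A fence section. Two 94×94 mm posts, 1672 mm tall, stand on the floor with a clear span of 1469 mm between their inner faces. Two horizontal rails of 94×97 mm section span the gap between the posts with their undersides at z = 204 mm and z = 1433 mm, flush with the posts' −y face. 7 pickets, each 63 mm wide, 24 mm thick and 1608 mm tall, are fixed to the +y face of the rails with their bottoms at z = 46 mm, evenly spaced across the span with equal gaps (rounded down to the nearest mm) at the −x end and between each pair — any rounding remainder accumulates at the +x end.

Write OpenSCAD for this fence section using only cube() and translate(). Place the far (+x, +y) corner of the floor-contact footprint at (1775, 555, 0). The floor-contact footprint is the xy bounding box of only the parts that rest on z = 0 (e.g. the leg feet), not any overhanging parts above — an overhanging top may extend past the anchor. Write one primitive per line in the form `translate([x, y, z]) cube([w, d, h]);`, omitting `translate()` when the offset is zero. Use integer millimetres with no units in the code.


translate([118, 461, 0]) cube([94, 94, 1672]);
translate([1681, 461, 0]) cube([94, 94, 1672]);
translate([212, 461, 204]) cube([1469, 94, 97]);
translate([212, 461, 1433]) cube([1469, 94, 97]);
translate([340, 555, 46]) cube([63, 24, 1608]);
translate([531, 555, 46]) cube([63, 24, 1608]);
translate([722, 555, 46]) cube([63, 24, 1608]);
translate([913, 555, 46]) cube([63, 24, 1608]);
translate([1104, 555, 46]) cube([63, 24, 1608]);
translate([1295, 555, 46]) cube([63, 24, 1608]);
translate([1486, 555, 46]) cube([63, 24, 1608]);


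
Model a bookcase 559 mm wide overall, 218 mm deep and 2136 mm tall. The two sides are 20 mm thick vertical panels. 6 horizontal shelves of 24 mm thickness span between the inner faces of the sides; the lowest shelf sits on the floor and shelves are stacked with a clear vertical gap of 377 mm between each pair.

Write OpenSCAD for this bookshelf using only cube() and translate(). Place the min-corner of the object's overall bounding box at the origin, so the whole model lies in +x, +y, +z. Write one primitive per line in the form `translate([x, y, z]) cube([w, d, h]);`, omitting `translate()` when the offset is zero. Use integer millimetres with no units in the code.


cube([20, 218, 2136]);
translate([539, 0, 0]) cube([20, 218, 2136]);
translate([20, 0, 0]) cube([519, 218, 24]);
translate([20, 0, 401]) cube([519, 218, 24]);
translate([20, 0, 802]) cube([519, 218, 24]);
translate([20, 0, 1203]) cube([519, 218, 24]);
translate([20, 0, 1604]) cube([519, 218, 24]);
translate([20, 0, 2005]) cube([519, 218, 24]);


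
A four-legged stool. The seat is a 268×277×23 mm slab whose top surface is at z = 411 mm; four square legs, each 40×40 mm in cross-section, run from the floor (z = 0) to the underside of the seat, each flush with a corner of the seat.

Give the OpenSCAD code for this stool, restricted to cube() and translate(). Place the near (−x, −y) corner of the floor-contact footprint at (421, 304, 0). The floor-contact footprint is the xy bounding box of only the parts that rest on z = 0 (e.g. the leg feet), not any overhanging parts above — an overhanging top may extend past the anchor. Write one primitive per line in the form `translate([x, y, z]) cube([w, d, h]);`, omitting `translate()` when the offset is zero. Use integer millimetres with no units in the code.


// leg_h = 411 - 23 = 388
translate([421, 304, 388]) cube([268, 277, 23]);
translate([421, 304, 0]) cube([40, 40, 388]);
translate([649, 304, 0]) cube([40, 40, 388]);
translate([421, 541, 0]) cube([40, 40, 388]);
translate([649, 541, 0]) cube([40, 40, 388]);


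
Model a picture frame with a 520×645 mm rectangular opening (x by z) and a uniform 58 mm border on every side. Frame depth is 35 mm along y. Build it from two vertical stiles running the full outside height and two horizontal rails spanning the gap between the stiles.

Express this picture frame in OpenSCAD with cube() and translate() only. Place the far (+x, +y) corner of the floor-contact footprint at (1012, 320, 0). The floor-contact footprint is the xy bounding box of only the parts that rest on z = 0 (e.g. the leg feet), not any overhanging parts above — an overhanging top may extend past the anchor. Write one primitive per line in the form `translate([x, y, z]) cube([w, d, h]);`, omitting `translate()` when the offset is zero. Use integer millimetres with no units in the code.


translate([376, 285, 0]) cube([58, 35, 761]);
translate([954, 285, 0]) cube([58, 35, 761]);
translate([434, 285, 0]) cube([520, 35, 58]);
translate([434, 285, 703]) cube([520, 35, 58]);


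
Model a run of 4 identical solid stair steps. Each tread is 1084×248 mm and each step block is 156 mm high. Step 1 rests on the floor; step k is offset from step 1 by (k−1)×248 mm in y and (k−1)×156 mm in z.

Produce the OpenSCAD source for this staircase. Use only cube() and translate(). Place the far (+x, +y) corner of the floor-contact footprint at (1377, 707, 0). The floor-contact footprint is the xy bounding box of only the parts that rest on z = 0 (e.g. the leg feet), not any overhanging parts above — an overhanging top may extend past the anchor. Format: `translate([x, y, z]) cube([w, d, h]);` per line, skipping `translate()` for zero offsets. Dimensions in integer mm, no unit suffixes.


translate([293, 459, 0]) cube([1084, 248, 156]);
translate([293, 707, 156]) cube([1084, 248, 156]);
translate([293, 955, 312]) cube([1084, 248, 156]);
translate([293, 1203, 468]) cube([1084, 248, 156]);


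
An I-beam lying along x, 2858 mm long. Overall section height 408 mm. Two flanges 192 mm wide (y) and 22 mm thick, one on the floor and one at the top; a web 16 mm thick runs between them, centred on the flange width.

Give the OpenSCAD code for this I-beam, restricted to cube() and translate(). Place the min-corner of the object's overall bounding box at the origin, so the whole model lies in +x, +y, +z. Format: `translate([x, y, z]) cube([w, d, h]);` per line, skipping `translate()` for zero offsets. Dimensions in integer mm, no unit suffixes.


cube([2858, 192, 22]);
translate([0, 88, 22]) cube([2858, 16, 364]);
translate([0, 0, 386]) cube([2858, 192, 22]);


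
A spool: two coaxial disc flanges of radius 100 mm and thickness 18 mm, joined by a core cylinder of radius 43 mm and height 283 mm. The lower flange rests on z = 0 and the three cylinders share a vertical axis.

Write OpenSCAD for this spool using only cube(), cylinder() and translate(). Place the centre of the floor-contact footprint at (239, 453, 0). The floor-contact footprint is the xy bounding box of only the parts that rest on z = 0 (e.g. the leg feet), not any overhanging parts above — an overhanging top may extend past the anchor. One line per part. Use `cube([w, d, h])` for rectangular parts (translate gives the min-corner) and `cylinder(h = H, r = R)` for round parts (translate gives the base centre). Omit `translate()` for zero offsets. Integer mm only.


translate([239, 453, 0]) cylinder(h = 18, r = 100);
translate([239, 453, 18]) cylinder(h = 283, r = 43);
translate([239, 453, 301]) cylinder(h = 18, r = 100);


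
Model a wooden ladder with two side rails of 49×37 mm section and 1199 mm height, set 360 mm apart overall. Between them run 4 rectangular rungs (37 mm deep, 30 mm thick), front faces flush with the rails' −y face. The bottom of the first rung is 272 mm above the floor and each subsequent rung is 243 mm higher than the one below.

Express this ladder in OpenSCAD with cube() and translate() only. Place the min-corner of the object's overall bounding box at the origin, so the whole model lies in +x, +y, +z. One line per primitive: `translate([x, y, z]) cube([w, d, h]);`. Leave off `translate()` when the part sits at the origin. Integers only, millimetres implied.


// rung span = 360 - 2*49 = 262
// rung[k] z = 272 + k*243
cube([49, 37, 1199]);
translate([311, 0, 0]) cube([49, 37, 1199]);
translate([49, 0, 272]) cube([262, 37, 30]);
translate([49, 0, 515]) cube([262, 37, 30]);
translate([49, 0, 758]) cube([262, 37, 30]);
translate([49, 0, 1001]) cube([262, 37, 30]);


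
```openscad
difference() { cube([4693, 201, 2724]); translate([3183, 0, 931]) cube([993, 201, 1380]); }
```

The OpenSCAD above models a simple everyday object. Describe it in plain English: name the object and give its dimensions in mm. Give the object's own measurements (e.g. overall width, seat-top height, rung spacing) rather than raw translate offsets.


A wall 4693 mm long (x), 201 mm thick (y), 2724 mm tall, with a rectangular window opening cut through it. The opening is 993 mm wide and 1380 mm tall; its sill is at z = 931 mm and its near (−x) edge is 3183 mm from the wall's −x end. The opening passes through the full wall thickness.


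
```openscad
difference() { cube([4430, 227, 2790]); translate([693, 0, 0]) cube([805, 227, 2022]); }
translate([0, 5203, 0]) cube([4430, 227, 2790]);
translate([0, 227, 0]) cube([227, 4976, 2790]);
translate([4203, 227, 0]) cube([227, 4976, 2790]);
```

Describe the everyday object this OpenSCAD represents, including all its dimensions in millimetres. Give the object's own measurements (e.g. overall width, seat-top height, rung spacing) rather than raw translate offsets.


A single room: four walls, each 2790 mm tall and 227 mm thick, enclosing an outside footprint 4430×5430 mm (x × y), no floor or roof. The front and back walls (−y and +y sides) run the full x-width; the side walls fit between their inner faces. A door opening 805 mm wide and 2022 mm tall is cut through the front wall from the floor up, its −x edge 693 mm from the wall's −x end.


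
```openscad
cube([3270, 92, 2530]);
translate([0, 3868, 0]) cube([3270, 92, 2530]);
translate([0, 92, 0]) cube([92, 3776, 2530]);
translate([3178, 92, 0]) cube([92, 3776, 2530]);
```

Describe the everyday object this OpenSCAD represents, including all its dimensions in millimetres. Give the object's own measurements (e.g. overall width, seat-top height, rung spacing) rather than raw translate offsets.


The wall frame of a small rectangular building: four walls, each 2530 mm tall and 92 mm thick, enclosing a footprint 3270 mm (x) by 3960 mm (y) outside-to-outside, with no floor or roof. The front and back walls (the −y and +y sides) span the full width; the two side walls fit between them.


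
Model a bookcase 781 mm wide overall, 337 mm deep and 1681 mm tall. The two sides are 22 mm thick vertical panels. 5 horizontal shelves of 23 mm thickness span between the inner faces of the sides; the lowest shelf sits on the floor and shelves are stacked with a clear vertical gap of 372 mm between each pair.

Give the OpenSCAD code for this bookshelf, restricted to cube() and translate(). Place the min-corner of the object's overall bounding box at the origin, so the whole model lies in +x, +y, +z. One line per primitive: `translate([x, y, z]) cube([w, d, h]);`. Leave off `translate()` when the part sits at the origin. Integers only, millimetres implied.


cube([22, 337, 1681]);
translate([759, 0, 0]) cube([22, 337, 1681]);
translate([22, 0, 0]) cube([737, 337, 23]);
translate([22, 0, 395]) cube([737, 337, 23]);
translate([22, 0, 790]) cube([737, 337, 23]);
translate([22, 0, 1185]) cube([737, 337, 23]);
translate([22, 0, 1580]) cube([737, 337, 23]);


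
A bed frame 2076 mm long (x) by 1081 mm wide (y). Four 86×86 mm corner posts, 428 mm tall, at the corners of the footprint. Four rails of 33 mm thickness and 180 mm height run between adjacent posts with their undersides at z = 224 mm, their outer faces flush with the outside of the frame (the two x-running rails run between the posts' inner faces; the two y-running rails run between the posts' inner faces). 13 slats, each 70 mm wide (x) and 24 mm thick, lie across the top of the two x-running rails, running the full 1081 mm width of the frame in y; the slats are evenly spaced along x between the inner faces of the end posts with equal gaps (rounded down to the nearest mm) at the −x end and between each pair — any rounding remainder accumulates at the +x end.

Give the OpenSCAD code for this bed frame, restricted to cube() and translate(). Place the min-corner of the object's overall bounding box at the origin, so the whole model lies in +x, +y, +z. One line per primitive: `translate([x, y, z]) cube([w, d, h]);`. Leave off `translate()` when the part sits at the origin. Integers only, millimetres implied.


cube([86, 86, 428]);
translate([0, 995, 0]) cube([86, 86, 428]);
translate([1990, 0, 0]) cube([86, 86, 428]);
translate([1990, 995, 0]) cube([86, 86, 428]);
translate([86, 0, 224]) cube([1904, 33, 180]);
translate([86, 1048, 224]) cube([1904, 33, 180]);
translate([0, 86, 224]) cube([33, 909, 180]);
translate([2043, 86, 224]) cube([33, 909, 180]);
translate([157, 0, 404]) cube([70, 1081, 24]);
translate([298, 0, 404]) cube([70, 1081, 24]);
translate([439, 0, 404]) cube([70, 1081, 24]);
translate([580, 0, 404]) cube([70, 1081, 24]);
translate([721, 0, 404]) cube([70, 1081, 24]);
translate([862, 0, 404]) cube([70, 1081, 24]);
translate([1003, 0, 404]) cube([70, 1081, 24]);
translate([1144, 0, 404]) cube([70, 1081, 24]);
translate([1285, 0, 404]) cube([70, 1081, 24]);
translate([1426, 0, 404]) cube([70, 1081, 24]);
translate([1567, 0, 404]) cube([70, 1081, 24]);
translate([1708, 0, 404]) cube([70, 1081, 24]);
translate([1849, 0, 404]) cube([70, 1081, 24]);
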